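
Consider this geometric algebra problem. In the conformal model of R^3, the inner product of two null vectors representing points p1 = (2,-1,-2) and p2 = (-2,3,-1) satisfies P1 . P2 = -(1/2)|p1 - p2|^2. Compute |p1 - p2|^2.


p1 - p2 = (4, -4, -1)
|p1 - p2|^2 = 4^2 + (-4)^2 + (-1)^2
= 16 + 16 + 1
= 33


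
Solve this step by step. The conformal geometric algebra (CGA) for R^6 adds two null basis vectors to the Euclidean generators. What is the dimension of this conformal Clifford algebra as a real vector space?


The conformal model of R^6 uses Cl(7,1): the 6 Euclidean generators plus two extra orthogonal generators e+ (e+^2 = +1) and e- (e-^2 = -1), from which the null vectors e0, einf are built.
Number of generators m = 6 + 2 = 8.
dim Cl(p,q) = 2^m = 2^8 = 256


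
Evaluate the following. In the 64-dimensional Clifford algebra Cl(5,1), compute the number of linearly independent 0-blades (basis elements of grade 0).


Number of grade-k basis blades in Cl(p,q) with n = p + q is C(n, k).
n = 5 + 1 = 6
C(6, 0) = 6! / (0! * 6!)
= 720 / (1 * 720)
= 1


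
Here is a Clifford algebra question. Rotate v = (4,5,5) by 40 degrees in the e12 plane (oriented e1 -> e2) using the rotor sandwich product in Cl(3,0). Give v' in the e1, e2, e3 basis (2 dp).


Rotor R = cos(20deg) - sin(20deg)*e12
Rotation angle theta = 2 * 20 = 40 degrees in the e12 plane (e1 -> e2).
The component perpendicular to the plane (e3) is invariant: v'_3 = v3 = 5.00
cos(40deg) = 0.7660, sin(40deg) = 0.6428
v'_1 = v1*cos(theta) - v2*sin(theta) = 4*0.7660 - 5*0.6428 = -0.15
v'_2 = v1*sin(theta) + v2*cos(theta) = 4*0.6428 + 5*0.7660 = 6.40
v' = -0.15*e1 + 6.40*e2 + 5.00*e3


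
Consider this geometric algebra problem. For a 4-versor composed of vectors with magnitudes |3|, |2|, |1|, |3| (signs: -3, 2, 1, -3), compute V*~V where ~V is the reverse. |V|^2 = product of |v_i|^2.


Each vector v_i has |v_i|^2 = s_i^2
Squared scales: (-3)^2 = 9, 2^2 = 4, 1^2 = 1, (-3)^2 = 9
|V|^2 = 9 * 4 * 1 * 9
= 324


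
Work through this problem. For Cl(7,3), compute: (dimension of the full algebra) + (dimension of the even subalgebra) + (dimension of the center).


n = 7 + 3 = 10
Total dim = 2^10 = 1024
Even subalgebra dim = 2^9 = 512
n is even, so center dim = 1
Sum = 1024 + 512 + 1 = 1537


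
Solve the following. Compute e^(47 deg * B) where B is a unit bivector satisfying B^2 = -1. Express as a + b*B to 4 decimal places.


For a unit bivector B with B^2 = -1, the exponential series gives
e^(theta*B) = cos(theta) + sin(theta)*B (the GA analogue of Euler's formula).
theta = 47 degrees = 0.820305 rad
cos(47 deg) = 0.6820
sin(47 deg) = 0.7314
exp(theta*B) = 0.6820 + 0.7314*B


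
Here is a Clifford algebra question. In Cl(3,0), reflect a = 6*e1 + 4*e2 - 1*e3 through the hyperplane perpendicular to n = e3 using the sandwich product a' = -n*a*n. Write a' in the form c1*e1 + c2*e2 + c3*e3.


Reflection formula: a' = -n*a*n, with n = e3 (unit vector, n^2 = 1).
For reflection through hyperplane perp to e3:
The component along e3 flips sign, others stay.
a = (6, 4, -1)
a' = (6, 4, 1)
a' = 6*e1 + 4*e2 + 1*e3


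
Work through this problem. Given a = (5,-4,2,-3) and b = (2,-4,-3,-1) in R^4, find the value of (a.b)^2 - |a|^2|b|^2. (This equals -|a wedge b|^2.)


a . b = 5*2 + (-4)*(-4) + 2*(-3) + (-3)*(-1)
= 10 + 16 + (-6) + 3 = 23
|a|^2 = 5^2 + (-4)^2 + 2^2 + (-3)^2 = 54
|b|^2 = 2^2 + (-4)^2 + (-3)^2 + (-1)^2 = 30
(a.b)^2 = 23^2 = 529
|a|^2 * |b|^2 = 54 * 30 = 1620
Result = 529 - 1620 = -1091


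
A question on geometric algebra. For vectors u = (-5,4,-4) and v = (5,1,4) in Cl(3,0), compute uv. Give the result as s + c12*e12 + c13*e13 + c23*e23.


In Cl(3,0): e_i^2 = 1, e_ie_j = -e_je_i for i != j.
Scalar part = u . v = (-5)*5 + 4*1 + (-4)*4
= -25 + 4 + (-16) = -37
e12 coeff = (-5)*1 - 4*5 = -5 - 20 = -25
e13 coeff = (-5)*4 - (-4)*5 = -20 - (-20) = 0
e23 coeff = 4*4 - (-4)*1 = 16 - (-4) = 20
uv = -37 - 25*e12 + 0*e13 + 20*e23


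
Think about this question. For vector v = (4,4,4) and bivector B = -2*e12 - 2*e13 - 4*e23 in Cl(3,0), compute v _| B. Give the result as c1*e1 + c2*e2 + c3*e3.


Left contraction v _| B = <vB>_1 (grade-1 part of the geometric product vB).
Using e1_|e12 = e2, e2_|e12 = -e1, e1_|e13 = e3, e3_|e13 = -e1, e2_|e23 = e3, e3_|e23 = -e2:
e1 coeff: -v2*b12 - v3*b13 = -(4)*(-2) - (4)*(-2) = 16
e2 coeff: v1*b12 - v3*b23 = (4)*(-2) - (4)*(-4) = 8
e3 coeff: v1*b13 + v2*b23 = (4)*(-2) + (4)*(-4) = -24
v _| B = 16*e1 + 8*e2 - 24*e3


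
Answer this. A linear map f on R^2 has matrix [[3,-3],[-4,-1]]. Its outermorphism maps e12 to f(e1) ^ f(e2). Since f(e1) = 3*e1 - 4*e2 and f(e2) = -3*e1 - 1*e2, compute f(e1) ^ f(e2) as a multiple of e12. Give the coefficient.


The outermorphism of a linear map f sends e1^e2 to f(e1)^f(e2).
f(e1) = 3*e1 - 4*e2
f(e2) = -3*e1 - 1*e2
f(e1) ^ f(e2) = (3*e1 - 4*e2) ^ (-3*e1 - 1*e2)
= 3*(-1)*e12 + (-4)*(-3)*e21
= (-3 - 12)*e12
= -15*e12
Coefficient = -15


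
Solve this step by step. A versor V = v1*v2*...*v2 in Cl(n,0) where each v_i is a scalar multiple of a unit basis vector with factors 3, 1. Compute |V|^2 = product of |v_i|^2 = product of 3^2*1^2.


Each vector v_i has |v_i|^2 = s_i^2
Squared scales: 3^2 = 9, 1^2 = 1
|V|^2 = 9 * 1
= 9


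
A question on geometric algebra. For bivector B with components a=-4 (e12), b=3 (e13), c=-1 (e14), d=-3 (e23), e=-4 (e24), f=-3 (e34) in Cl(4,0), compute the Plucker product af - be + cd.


Plucker relation: af - be + cd
a*f = (-4)*(-3) = 12
b*e = 3*(-4) = -12
c*d = (-1)*(-3) = 3
af - be + cd = 12 - (-12) + 3
= 27


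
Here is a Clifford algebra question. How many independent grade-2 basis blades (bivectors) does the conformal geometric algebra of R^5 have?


The conformal model of R^5 uses Cl(6,1) with m = 5 + 2 = 7 generators.
Number of grade-2 blades = C(m, 2) = C(7, 2)
= 7*6/2 = 21


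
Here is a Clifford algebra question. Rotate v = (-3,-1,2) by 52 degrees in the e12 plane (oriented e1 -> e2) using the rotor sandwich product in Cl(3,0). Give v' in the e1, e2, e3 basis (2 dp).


Rotor R = cos(26deg) - sin(26deg)*e12
Rotation angle theta = 2 * 26 = 52 degrees in the e12 plane (e1 -> e2).
The component perpendicular to the plane (e3) is invariant: v'_3 = v3 = 2.00
cos(52deg) = 0.6157, sin(52deg) = 0.7880
v'_1 = v1*cos(theta) - v2*sin(theta) = -3*0.6157 - (-1)*0.7880 = -1.06
v'_2 = v1*sin(theta) + v2*cos(theta) = -3*0.7880 + (-1)*0.6157 = -2.98
v' = -1.06*e1 - 2.98*e2 + 2.00*e3


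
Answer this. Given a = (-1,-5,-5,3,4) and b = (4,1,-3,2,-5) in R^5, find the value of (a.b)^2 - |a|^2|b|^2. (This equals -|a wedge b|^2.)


a . b = (-1)*4 + (-5)*1 + (-5)*(-3) + 3*2 + 4*(-5)
= -4 + (-5) + 15 + 6 + (-20) = -8
|a|^2 = (-1)^2 + (-5)^2 + (-5)^2 + 3^2 + 4^2 = 76
|b|^2 = 4^2 + 1^2 + (-3)^2 + 2^2 + (-5)^2 = 55
(a.b)^2 = (-8)^2 = 64
|a|^2 * |b|^2 = 76 * 55 = 4180
Result = 64 - 4180 = -4116


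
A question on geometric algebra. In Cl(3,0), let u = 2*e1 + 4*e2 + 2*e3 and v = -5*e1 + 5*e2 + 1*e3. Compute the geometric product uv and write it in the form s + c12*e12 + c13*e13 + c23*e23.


In Cl(3,0): e_i^2 = 1, e_ie_j = -e_je_i for i != j.
Scalar part = u . v = 2*(-5) + 4*5 + 2*1
= -10 + 20 + 2 = 12
e12 coeff = 2*5 - 4*(-5) = 10 - (-20) = 30
e13 coeff = 2*1 - 2*(-5) = 2 - (-10) = 12
e23 coeff = 4*1 - 2*5 = 4 - 10 = -6
uv = 12 + 30*e12 + 12*e13 - 6*e23


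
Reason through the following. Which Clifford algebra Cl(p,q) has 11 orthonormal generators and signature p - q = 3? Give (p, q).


We need p + q = 11 and p - q = 3.
Adding: 2p = 11 + 3 = 14, so p = 7.
Then q = 11 - 7 = 4.
(p, q) = (7, 4)


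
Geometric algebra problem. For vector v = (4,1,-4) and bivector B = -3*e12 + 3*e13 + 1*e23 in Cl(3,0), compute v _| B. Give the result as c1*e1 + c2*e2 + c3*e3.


Left contraction v _| B = <vB>_1 (grade-1 part of the geometric product vB).
Using e1_|e12 = e2, e2_|e12 = -e1, e1_|e13 = e3, e3_|e13 = -e1, e2_|e23 = e3, e3_|e23 = -e2:
e1 coeff: -v2*b12 - v3*b13 = -(1)*(-3) - (-4)*(3) = 15
e2 coeff: v1*b12 - v3*b23 = (4)*(-3) - (-4)*(1) = -8
e3 coeff: v1*b13 + v2*b23 = (4)*(3) + (1)*(1) = 13
v _| B = 15*e1 - 8*e2 + 13*e3


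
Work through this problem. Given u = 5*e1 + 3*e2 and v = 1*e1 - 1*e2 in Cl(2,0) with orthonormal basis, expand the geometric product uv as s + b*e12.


Expand: (5*e1 + 3*e2)(1*e1 - 1*e2)
= 5*1*e1e1 + 5*(-1)*e1e2 + 3*1*e2e1 + 3*(-1)*e2e2
Using e1^2 = e2^2 = 1, e2e1 = -e1e2:
Scalar part s = 5*1 + 3*(-1) = 5 + (-3) = 2
Bivector part b = 5*(-1) - 3*1 = -5 - 3 = -8
uv = 2 - 8*e12


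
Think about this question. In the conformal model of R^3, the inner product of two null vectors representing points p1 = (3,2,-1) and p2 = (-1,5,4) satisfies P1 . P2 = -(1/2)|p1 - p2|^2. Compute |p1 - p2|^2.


p1 - p2 = (4, -3, -5)
|p1 - p2|^2 = 4^2 + (-3)^2 + (-5)^2
= 16 + 9 + 25
= 50


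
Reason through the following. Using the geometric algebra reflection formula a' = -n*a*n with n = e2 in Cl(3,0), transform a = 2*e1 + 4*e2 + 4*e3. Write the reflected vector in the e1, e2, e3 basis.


Reflection formula: a' = -n*a*n, with n = e2 (unit vector, n^2 = 1).
For reflection through hyperplane perp to e2:
The component along e2 flips sign, others stay.
a = (2, 4, 4)
a' = (2, -4, 4)
a' = 2*e1 - 4*e2 + 4*e3


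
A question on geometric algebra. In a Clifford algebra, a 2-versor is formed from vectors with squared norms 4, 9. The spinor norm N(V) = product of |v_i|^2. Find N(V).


Spinor norm N(V) = |v1|^2 * |v2|^2 * ... * |v2|^2
= 4 * 9
Running product: 4, 36
N(V) = 36


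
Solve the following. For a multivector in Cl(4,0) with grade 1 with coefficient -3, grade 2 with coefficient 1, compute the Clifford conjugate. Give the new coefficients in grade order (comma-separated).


Clifford conjugate sign for grade k: (-1)^(k(k+1)/2)
Grade 1: (-1)^(1*2/2) = (-1)^1 = -1, coeff -3 -> 3
Grade 2: (-1)^(2*3/2) = (-1)^3 = -1, coeff 1 -> -1
Conjugated coefficients: 3, -1


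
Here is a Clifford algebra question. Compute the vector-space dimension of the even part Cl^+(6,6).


Even subalgebra dimension = 2^(n-1)
n = 6 + 6 = 12
2^(12 - 1) = 2^11 = 2048
Verification: sum of C(12,k) for even k = 1 + 66 + 495 + 924 + 495 + 66 + 1 = 2048
Result = 2048


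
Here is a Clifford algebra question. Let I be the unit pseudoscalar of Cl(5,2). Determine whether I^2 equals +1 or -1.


The pseudoscalar I = e1...e_n (product of all n generators) of Cl(p,q) satisfies I^2 = (-1)^(q + n(n-1)/2).
p = 5, q = 2, n = p + q = 7
n(n-1)/2 = 7 * 6 / 2 = 21
Exponent = q + n(n-1)/2 = 2 + 21 = 23
I^2 = (-1)^23 = -1


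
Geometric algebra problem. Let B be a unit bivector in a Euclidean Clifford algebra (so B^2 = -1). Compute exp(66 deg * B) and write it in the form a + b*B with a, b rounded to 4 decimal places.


For a unit bivector B with B^2 = -1, the exponential series gives
e^(theta*B) = cos(theta) + sin(theta)*B (the GA analogue of Euler's formula).
theta = 66 degrees = 1.151917 rad
cos(66 deg) = 0.4067
sin(66 deg) = 0.9135
exp(theta*B) = 0.4067 + 0.9135*B


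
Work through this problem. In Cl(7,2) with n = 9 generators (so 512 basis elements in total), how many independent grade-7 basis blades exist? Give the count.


Number of grade-k basis blades in Cl(p,q) with n = p + q is C(n, k).
n = 7 + 2 = 9
C(9, 7) = 9! / (7! * 2!)
= 362880 / (5040 * 2)
= 36


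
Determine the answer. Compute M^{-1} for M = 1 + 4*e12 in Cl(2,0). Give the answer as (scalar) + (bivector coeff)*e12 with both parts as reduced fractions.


M = 1 + 4*e12, where e12^2 = -1.
Since M commutes with its reverse ~M = a - b*e12, M * ~M = a^2 - b^2*e12^2 = a^2 + b^2.
So M^{-1} = ~M / (a^2 + b^2) = (a - b*e12)/(a^2 + b^2).
a^2 + b^2 = 1 + 16 = 17
Scalar part = 1/17 = 1/17
Bivector coeff = -4/17 = -4/17
M^{-1} = 1/17 - 4/17*e12


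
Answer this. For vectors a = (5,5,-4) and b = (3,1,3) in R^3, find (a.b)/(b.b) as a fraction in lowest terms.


Projection coefficient = (a . b) / (b . b)
a . b = 5*3 + 5*1 + (-4)*3
= 15 + 5 + (-12) = 8
b . b = 3^2 + 1^2 + 3^2
= 9 + 1 + 9 = 19
Coefficient = 8/19
In lowest terms: 8/19


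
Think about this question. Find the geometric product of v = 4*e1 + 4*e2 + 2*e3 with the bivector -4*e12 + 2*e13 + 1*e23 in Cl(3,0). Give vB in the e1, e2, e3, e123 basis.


vB has grade-1 (vector) and grade-3 (trivector) parts: vB = (v _| B) + (v ^ B).
Vector part <vB>_1:
  e1: -v2*b12 - v3*b13 = -(4)*(-4) - (2)*(2) = 12
  e2: v1*b12 - v3*b23 = (4)*(-4) - (2)*(1) = -18
  e3: v1*b13 + v2*b23 = (4)*(2) + (4)*(1) = 12
Trivector part <vB>_3:
  e123: v1*b23 - v2*b13 + v3*b12 = (4)*(1) - (4)*(2) + (2)*(-4) = -12
vB = 12*e1 - 18*e2 + 12*e3 - 12*e123


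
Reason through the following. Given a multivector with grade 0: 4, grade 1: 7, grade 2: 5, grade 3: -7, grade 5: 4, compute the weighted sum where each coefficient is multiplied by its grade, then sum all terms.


Grade-weighted sum = sum of grade_k * coefficient_k
0*4 = 0
1*7 = 7
2*5 = 10
3*(-7) = -21
5*4 = 20
Total = 0 + 7 + 10 + (-21) + 20 = 16


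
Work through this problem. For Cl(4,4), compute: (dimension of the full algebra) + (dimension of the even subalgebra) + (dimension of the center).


n = 4 + 4 = 8
Total dim = 2^8 = 256
Even subalgebra dim = 2^7 = 128
n is even, so center dim = 1
Sum = 256 + 128 + 1 = 385


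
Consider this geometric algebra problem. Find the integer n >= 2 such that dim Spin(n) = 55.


dim Spin(n) = dim so(n) = n(n-1)/2.
Solve n(n-1)/2 = 55, i.e. n^2 - n - 110 = 0.
Discriminant = 1 + 8*55 = 441
n = (1 + sqrt(441))/2 = (1 + 21)/2 = 11


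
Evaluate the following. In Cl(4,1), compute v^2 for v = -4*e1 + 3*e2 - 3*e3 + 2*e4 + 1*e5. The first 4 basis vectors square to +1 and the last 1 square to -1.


v^2 = sum of c_i^2 * e_i^2
Positive signature terms (e_i^2 = +1): (-4)^2 + 3^2 + (-3)^2 + 2^2 = 38
Negative signature terms (e_j^2 = -1): 1^2 = 1
v^2 = 38 - 1 = 37


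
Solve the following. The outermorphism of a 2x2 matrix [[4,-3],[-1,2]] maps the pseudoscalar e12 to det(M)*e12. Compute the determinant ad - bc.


The outermorphism of a linear map f sends e1^e2 to f(e1)^f(e2).
f(e1) = 4*e1 - 1*e2
f(e2) = -3*e1 + 2*e2
f(e1) ^ f(e2) = (4*e1 - 1*e2) ^ (-3*e1 + 2*e2)
= 4*2*e12 + (-1)*(-3)*e21
= (8 - 3)*e12
= 5*e12
Coefficient = 5


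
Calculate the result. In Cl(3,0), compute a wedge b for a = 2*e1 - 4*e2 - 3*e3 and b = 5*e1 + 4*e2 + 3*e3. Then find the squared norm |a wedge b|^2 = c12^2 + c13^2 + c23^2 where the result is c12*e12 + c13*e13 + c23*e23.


a wedge b = (a1*b2 - a2*b1)*e12 + (a1*b3 - a3*b1)*e13 + (a2*b3 - a3*b2)*e23
e12 coeff: 2*4 - (-4)*5 = 8 - (-20) = 28
e13 coeff: 2*3 - (-3)*5 = 6 - (-15) = 21
e23 coeff: (-4)*3 - (-3)*4 = -12 - (-12) = 0
|a wedge b|^2 = 28^2 + 21^2 + 0^2
= 784 + 441 + 0
= 1225


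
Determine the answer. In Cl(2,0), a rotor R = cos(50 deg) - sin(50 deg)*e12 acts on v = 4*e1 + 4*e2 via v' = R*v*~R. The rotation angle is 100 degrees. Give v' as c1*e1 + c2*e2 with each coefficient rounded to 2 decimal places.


Rotor R = cos(50deg) - sin(50deg)*e12
Rotation angle theta = 2 * 50 = 100 degrees
v' = R*v*~R rotates v by theta.
cos(100deg) = -0.1736, sin(100deg) = 0.9848
v'_1 = 4*cos(100deg) - 4*sin(100deg)
= 4*(-0.1736) - 4*0.9848
= -4.63
v'_2 = 4*sin(100deg) + 4*cos(100deg)
= 4*0.9848 + 4*(-0.1736)
= 3.24
v' = -4.63*e1 + 3.24*e2


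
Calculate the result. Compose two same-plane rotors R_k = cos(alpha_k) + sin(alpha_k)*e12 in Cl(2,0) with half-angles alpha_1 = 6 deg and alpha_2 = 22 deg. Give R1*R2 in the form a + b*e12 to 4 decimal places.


Same-plane rotors commute and their half-angles add:
R1*R2 = cos(a1 + a2) + sin(a1 + a2)*e12.
a1 + a2 = 6 + 22 = 28 deg
cos(28 deg) = 0.8829
sin(28 deg) = 0.4695
R1*R2 = 0.8829 + 0.4695*e12


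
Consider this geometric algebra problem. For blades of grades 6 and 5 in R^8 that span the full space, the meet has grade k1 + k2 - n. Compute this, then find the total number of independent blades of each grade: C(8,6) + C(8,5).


Meet grade = grade(A) + grade(B) - n
= 6 + 5 - 8 = 3
C(8,6) = 28
C(8,5) = 56
dim_A + dim_B = 28 + 56 = 84


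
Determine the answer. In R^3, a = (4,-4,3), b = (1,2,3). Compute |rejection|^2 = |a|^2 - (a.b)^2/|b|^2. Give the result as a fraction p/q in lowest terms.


|a|^2 = 4^2 + (-4)^2 + 3^2 = 41
|b|^2 = 1^2 + 2^2 + 3^2 = 14
a . b = 4*1 + (-4)*2 + 3*3 = 5
(a.b)^2 = 5^2 = 25
|rej|^2 = 41 - 25/14
= (574 - 25)/14
= 549/14
In lowest terms: 549/14


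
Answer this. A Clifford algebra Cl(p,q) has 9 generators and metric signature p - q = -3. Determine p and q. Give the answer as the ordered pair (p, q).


We need p + q = 9 and p - q = -3.
Adding: 2p = 9 + (-3) = 6, so p = 3.
Then q = 9 - 3 = 6.
(p, q) = (3, 6)


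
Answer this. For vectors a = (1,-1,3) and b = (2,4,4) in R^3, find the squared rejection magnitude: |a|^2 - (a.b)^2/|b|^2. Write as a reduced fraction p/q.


|a|^2 = 1^2 + (-1)^2 + 3^2 = 11
|b|^2 = 2^2 + 4^2 + 4^2 = 36
a . b = 1*2 + (-1)*4 + 3*4 = 10
(a.b)^2 = 10^2 = 100
|rej|^2 = 11 - 100/36
= (396 - 100)/36
= 296/36
In lowest terms: 74/9


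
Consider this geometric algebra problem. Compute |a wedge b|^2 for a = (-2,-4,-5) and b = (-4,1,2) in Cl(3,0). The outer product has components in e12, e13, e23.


a wedge b = (a1*b2 - a2*b1)*e12 + (a1*b3 - a3*b1)*e13 + (a2*b3 - a3*b2)*e23
e12 coeff: (-2)*1 - (-4)*(-4) = -2 - 16 = -18
e13 coeff: (-2)*2 - (-5)*(-4) = -4 - 20 = -24
e23 coeff: (-4)*2 - (-5)*1 = -8 - (-5) = -3
|a wedge b|^2 = (-18)^2 + (-24)^2 + (-3)^2
= 324 + 576 + 9
= 909


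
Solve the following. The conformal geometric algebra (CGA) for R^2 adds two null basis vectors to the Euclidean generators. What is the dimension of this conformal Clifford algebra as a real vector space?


The conformal model of R^2 uses Cl(3,1): the 2 Euclidean generators plus two extra orthogonal generators e+ (e+^2 = +1) and e- (e-^2 = -1), from which the null vectors e0, einf are built.
Number of generators m = 2 + 2 = 4.
dim Cl(p,q) = 2^m = 2^4 = 16


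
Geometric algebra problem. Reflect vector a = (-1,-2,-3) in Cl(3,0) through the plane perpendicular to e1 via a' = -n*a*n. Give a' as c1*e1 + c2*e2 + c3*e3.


Reflection formula: a' = -n*a*n, with n = e1 (unit vector, n^2 = 1).
For reflection through hyperplane perp to e1:
The component along e1 flips sign, others stay.
a = (-1, -2, -3)
a' = (1, -2, -3)
a' = 1*e1 - 2*e2 - 3*e3


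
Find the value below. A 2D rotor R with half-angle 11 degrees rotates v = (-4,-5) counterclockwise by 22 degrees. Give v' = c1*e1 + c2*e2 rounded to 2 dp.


Rotor R = cos(11deg) - sin(11deg)*e12
Rotation angle theta = 2 * 11 = 22 degrees
v' = R*v*~R rotates v by theta.
cos(22deg) = 0.9272, sin(22deg) = 0.3746
v'_1 = -4*cos(22deg) - (-5)*sin(22deg)
= -4*0.9272 - (-5)*0.3746
= -1.84
v'_2 = -4*sin(22deg) + (-5)*cos(22deg)
= -4*0.3746 + (-5)*0.9272
= -6.13
v' = -1.84*e1 - 6.13*e2


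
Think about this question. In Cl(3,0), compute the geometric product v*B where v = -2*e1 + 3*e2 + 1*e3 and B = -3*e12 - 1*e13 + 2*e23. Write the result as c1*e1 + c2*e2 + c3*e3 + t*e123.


vB has grade-1 (vector) and grade-3 (trivector) parts: vB = (v _| B) + (v ^ B).
Vector part <vB>_1:
  e1: -v2*b12 - v3*b13 = -(3)*(-3) - (1)*(-1) = 10
  e2: v1*b12 - v3*b23 = (-2)*(-3) - (1)*(2) = 4
  e3: v1*b13 + v2*b23 = (-2)*(-1) + (3)*(2) = 8
Trivector part <vB>_3:
  e123: v1*b23 - v2*b13 + v3*b12 = (-2)*(2) - (3)*(-1) + (1)*(-3) = -4
vB = 10*e1 + 4*e2 + 8*e3 - 4*e123


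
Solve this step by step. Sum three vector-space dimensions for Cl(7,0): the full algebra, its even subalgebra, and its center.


n = 7 + 0 = 7
Total dim = 2^7 = 128
Even subalgebra dim = 2^6 = 64
n is odd, so center dim = 2
Sum = 128 + 64 + 2 = 194


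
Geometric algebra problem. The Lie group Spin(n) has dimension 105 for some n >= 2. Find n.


dim Spin(n) = dim so(n) = n(n-1)/2.
Solve n(n-1)/2 = 105, i.e. n^2 - n - 210 = 0.
Discriminant = 1 + 8*105 = 841
n = (1 + sqrt(841))/2 = (1 + 29)/2 = 15


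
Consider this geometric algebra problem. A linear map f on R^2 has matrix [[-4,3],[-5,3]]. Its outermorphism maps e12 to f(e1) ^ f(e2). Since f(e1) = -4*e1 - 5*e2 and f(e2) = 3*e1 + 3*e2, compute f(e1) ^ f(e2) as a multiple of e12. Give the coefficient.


The outermorphism of a linear map f sends e1^e2 to f(e1)^f(e2).
f(e1) = -4*e1 - 5*e2
f(e2) = 3*e1 + 3*e2
f(e1) ^ f(e2) = (-4*e1 - 5*e2) ^ (3*e1 + 3*e2)
= (-4)*3*e12 + (-5)*3*e21
= (-12 - (-15))*e12
= 3*e12
Coefficient = 3


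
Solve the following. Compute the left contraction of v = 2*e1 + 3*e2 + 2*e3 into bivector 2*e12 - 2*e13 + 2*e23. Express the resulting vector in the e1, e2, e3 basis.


Left contraction v _| B = <vB>_1 (grade-1 part of the geometric product vB).
Using e1_|e12 = e2, e2_|e12 = -e1, e1_|e13 = e3, e3_|e13 = -e1, e2_|e23 = e3, e3_|e23 = -e2:
e1 coeff: -v2*b12 - v3*b13 = -(3)*(2) - (2)*(-2) = -2
e2 coeff: v1*b12 - v3*b23 = (2)*(2) - (2)*(2) = 0
e3 coeff: v1*b13 + v2*b23 = (2)*(-2) + (3)*(2) = 2
v _| B = -2*e1 + 0*e2 + 2*e3


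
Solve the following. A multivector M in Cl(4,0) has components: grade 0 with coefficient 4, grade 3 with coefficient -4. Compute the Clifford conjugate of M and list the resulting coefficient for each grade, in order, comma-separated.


Clifford conjugate sign for grade k: (-1)^(k(k+1)/2)
Grade 0: (-1)^(0*1/2) = (-1)^0 = 1, coeff 4 -> 4
Grade 3: (-1)^(3*4/2) = (-1)^6 = 1, coeff -4 -> -4
Conjugated coefficients: 4, -4


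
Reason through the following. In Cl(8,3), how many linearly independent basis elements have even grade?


Even subalgebra dimension = 2^(n-1)
n = 8 + 3 = 11
2^(11 - 1) = 2^10 = 1024
Verification: sum of C(11,k) for even k = 1 + 55 + 330 + 462 + 165 + 11 = 1024
Result = 1024


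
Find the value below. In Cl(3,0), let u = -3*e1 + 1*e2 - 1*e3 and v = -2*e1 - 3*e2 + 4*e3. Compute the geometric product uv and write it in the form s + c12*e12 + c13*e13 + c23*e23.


In Cl(3,0): e_i^2 = 1, e_ie_j = -e_je_i for i != j.
Scalar part = u . v = (-3)*(-2) + 1*(-3) + (-1)*4
= 6 + (-3) + (-4) = -1
e12 coeff = (-3)*(-3) - 1*(-2) = 9 - (-2) = 11
e13 coeff = (-3)*4 - (-1)*(-2) = -12 - 2 = -14
e23 coeff = 1*4 - (-1)*(-3) = 4 - 3 = 1
uv = -1 + 11*e12 - 14*e13 + 1*e23


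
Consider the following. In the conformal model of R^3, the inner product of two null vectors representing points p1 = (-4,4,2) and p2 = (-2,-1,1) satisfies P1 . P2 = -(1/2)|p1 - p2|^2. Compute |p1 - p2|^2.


p1 - p2 = (-2, 5, 1)
|p1 - p2|^2 = (-2)^2 + 5^2 + 1^2
= 4 + 25 + 1
= 30


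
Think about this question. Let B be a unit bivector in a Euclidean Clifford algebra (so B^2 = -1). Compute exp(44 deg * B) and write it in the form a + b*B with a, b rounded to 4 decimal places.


For a unit bivector B with B^2 = -1, the exponential series gives
e^(theta*B) = cos(theta) + sin(theta)*B (the GA analogue of Euler's formula).
theta = 44 degrees = 0.767945 rad
cos(44 deg) = 0.7193
sin(44 deg) = 0.6947
exp(theta*B) = 0.7193 + 0.6947*B


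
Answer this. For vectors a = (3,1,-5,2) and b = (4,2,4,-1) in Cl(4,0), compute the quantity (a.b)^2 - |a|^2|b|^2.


a . b = 3*4 + 1*2 + (-5)*4 + 2*(-1)
= 12 + 2 + (-20) + (-2) = -8
|a|^2 = 3^2 + 1^2 + (-5)^2 + 2^2 = 39
|b|^2 = 4^2 + 2^2 + 4^2 + (-1)^2 = 37
(a.b)^2 = (-8)^2 = 64
|a|^2 * |b|^2 = 39 * 37 = 1443
Result = 64 - 1443 = -1379


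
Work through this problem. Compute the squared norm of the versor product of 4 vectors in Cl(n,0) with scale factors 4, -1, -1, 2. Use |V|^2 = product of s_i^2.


Each vector v_i has |v_i|^2 = s_i^2
Squared scales: 4^2 = 16, (-1)^2 = 1, (-1)^2 = 1, 2^2 = 4
|V|^2 = 16 * 1 * 1 * 4
= 64


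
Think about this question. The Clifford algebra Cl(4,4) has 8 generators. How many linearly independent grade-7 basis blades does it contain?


Number of grade-k basis blades in Cl(p,q) with n = p + q is C(n, k).
n = 4 + 4 = 8
C(8, 7) = 8! / (7! * 1!)
= 40320 / (5040 * 1)
= 8


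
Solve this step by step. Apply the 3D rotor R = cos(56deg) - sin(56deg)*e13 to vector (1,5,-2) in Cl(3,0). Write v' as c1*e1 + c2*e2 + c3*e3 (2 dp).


Rotor R = cos(56deg) - sin(56deg)*e13
Rotation angle theta = 2 * 56 = 112 degrees in the e13 plane (e1 -> e3).
The component perpendicular to the plane (e2) is invariant: v'_2 = v2 = 5.00
cos(112deg) = -0.3746, sin(112deg) = 0.9272
v'_1 = v1*cos(theta) - v3*sin(theta) = 1*(-0.3746) - (-2)*0.9272 = 1.48
v'_3 = v1*sin(theta) + v3*cos(theta) = 1*0.9272 + (-2)*(-0.3746) = 1.68
v' = 1.48*e1 + 5.00*e2 + 1.68*e3


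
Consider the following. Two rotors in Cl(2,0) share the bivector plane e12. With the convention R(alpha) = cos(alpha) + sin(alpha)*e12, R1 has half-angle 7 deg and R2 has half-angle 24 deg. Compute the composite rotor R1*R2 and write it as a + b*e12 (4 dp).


Same-plane rotors commute and their half-angles add:
R1*R2 = cos(a1 + a2) + sin(a1 + a2)*e12.
a1 + a2 = 7 + 24 = 31 deg
cos(31 deg) = 0.8572
sin(31 deg) = 0.5150
R1*R2 = 0.8572 + 0.5150*e12


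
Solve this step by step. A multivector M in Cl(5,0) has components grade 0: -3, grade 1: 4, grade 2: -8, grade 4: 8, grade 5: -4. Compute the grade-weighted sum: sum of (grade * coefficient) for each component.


Grade-weighted sum = sum of grade_k * coefficient_k
0*(-3) = 0
1*4 = 4
2*(-8) = -16
4*8 = 32
5*(-4) = -20
Total = 0 + 4 + (-16) + 32 + (-20) = 0


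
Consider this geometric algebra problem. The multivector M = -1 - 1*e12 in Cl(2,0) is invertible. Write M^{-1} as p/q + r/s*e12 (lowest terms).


M = -1 - 1*e12, where e12^2 = -1.
Since M commutes with its reverse ~M = a - b*e12, M * ~M = a^2 - b^2*e12^2 = a^2 + b^2.
So M^{-1} = ~M / (a^2 + b^2) = (a - b*e12)/(a^2 + b^2).
a^2 + b^2 = 1 + 1 = 2
Scalar part = -1/2 = -1/2
Bivector coeff = 1/2 = 1/2
M^{-1} = -1/2 + 1/2*e12


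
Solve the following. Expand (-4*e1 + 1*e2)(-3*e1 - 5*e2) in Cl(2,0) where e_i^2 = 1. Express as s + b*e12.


Expand: (-4*e1 + 1*e2)(-3*e1 - 5*e2)
= (-4)*(-3)*e1e1 + (-4)*(-5)*e1e2 + 1*(-3)*e2e1 + 1*(-5)*e2e2
Using e1^2 = e2^2 = 1, e2e1 = -e1e2:
Scalar part s = (-4)*(-3) + 1*(-5) = 12 + (-5) = 7
Bivector part b = (-4)*(-5) - 1*(-3) = 20 - (-3) = 23
uv = 7 + 23*e12


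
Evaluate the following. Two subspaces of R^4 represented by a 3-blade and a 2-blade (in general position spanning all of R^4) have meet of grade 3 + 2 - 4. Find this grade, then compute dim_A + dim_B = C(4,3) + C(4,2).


Meet grade = grade(A) + grade(B) - n
= 3 + 2 - 4 = 1
C(4,3) = 4
C(4,2) = 6
dim_A + dim_B = 4 + 6 = 10


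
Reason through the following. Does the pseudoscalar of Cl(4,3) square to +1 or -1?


The pseudoscalar I = e1...e_n (product of all n generators) of Cl(p,q) satisfies I^2 = (-1)^(q + n(n-1)/2).
p = 4, q = 3, n = p + q = 7
n(n-1)/2 = 7 * 6 / 2 = 21
Exponent = q + n(n-1)/2 = 3 + 21 = 24
I^2 = (-1)^24 = +1


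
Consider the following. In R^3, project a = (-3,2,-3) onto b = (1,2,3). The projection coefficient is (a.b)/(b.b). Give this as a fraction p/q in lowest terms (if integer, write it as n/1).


Projection coefficient = (a . b) / (b . b)
a . b = (-3)*1 + 2*2 + (-3)*3
= -3 + 4 + (-9) = -8
b . b = 1^2 + 2^2 + 3^2
= 1 + 4 + 9 = 14
Coefficient = -8/14
In lowest terms: -4/7


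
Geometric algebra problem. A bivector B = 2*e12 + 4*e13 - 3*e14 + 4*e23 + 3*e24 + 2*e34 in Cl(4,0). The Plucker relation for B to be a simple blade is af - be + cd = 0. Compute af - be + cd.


Plucker relation: af - be + cd
a*f = 2*2 = 4
b*e = 4*3 = 12
c*d = (-3)*4 = -12
af - be + cd = 4 - 12 + (-12)
= -20


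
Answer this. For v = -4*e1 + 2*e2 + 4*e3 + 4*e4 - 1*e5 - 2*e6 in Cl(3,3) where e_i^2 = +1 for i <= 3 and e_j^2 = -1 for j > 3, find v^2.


v^2 = sum of c_i^2 * e_i^2
Positive signature terms (e_i^2 = +1): (-4)^2 + 2^2 + 4^2 = 36
Negative signature terms (e_j^2 = -1): 4^2 + (-1)^2 + (-2)^2 = 21
v^2 = 36 - 21 = 15


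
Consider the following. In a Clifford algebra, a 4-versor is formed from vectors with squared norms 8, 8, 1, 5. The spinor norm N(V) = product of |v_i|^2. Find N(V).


Spinor norm N(V) = |v1|^2 * |v2|^2 * ... * |v4|^2
= 8 * 8 * 1 * 5
Running product: 8, 64, 64, 320
N(V) = 320


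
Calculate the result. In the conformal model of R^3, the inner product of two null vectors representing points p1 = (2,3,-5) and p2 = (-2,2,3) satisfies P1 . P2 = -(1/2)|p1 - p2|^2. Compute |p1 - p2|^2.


p1 - p2 = (4, 1, -8)
|p1 - p2|^2 = 4^2 + 1^2 + (-8)^2
= 16 + 1 + 64
= 81


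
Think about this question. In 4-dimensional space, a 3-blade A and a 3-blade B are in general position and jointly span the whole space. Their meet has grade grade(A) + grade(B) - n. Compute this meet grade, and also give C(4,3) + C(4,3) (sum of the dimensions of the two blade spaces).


Meet grade = grade(A) + grade(B) - n
= 3 + 3 - 4 = 2
C(4,3) = 4
C(4,3) = 4
dim_A + dim_B = 4 + 4 = 8


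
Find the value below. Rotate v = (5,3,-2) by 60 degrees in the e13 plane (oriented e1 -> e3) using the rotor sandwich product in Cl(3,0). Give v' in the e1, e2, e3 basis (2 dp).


Rotor R = cos(30deg) - sin(30deg)*e13
Rotation angle theta = 2 * 30 = 60 degrees in the e13 plane (e1 -> e3).
The component perpendicular to the plane (e2) is invariant: v'_2 = v2 = 3.00
cos(60deg) = 0.5000, sin(60deg) = 0.8660
v'_1 = v1*cos(theta) - v3*sin(theta) = 5*0.5000 - (-2)*0.8660 = 4.23
v'_3 = v1*sin(theta) + v3*cos(theta) = 5*0.8660 + (-2)*0.5000 = 3.33
v' = 4.23*e1 + 3.00*e2 + 3.33*e3


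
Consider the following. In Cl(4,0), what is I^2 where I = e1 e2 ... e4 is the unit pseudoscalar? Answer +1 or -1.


The pseudoscalar I = e1...e_n (product of all n generators) of Cl(p,q) satisfies I^2 = (-1)^(q + n(n-1)/2).
p = 4, q = 0, n = p + q = 4
n(n-1)/2 = 4 * 3 / 2 = 6
Exponent = q + n(n-1)/2 = 0 + 6 = 6
I^2 = (-1)^6 = +1


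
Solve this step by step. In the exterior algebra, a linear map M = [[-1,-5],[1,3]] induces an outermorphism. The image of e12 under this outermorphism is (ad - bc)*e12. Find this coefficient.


The outermorphism of a linear map f sends e1^e2 to f(e1)^f(e2).
f(e1) = -1*e1 + 1*e2
f(e2) = -5*e1 + 3*e2
f(e1) ^ f(e2) = (-1*e1 + 1*e2) ^ (-5*e1 + 3*e2)
= (-1)*3*e12 + 1*(-5)*e21
= (-3 - (-5))*e12
= 2*e12
Coefficient = 2


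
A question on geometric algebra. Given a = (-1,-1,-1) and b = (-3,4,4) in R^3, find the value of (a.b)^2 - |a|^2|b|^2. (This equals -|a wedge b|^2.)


a . b = (-1)*(-3) + (-1)*4 + (-1)*4
= 3 + (-4) + (-4) = -5
|a|^2 = (-1)^2 + (-1)^2 + (-1)^2 = 3
|b|^2 = (-3)^2 + 4^2 + 4^2 = 41
(a.b)^2 = (-5)^2 = 25
|a|^2 * |b|^2 = 3 * 41 = 123
Result = 25 - 123 = -98


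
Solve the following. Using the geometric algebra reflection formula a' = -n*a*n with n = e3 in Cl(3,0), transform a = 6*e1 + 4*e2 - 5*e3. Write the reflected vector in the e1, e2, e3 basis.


Reflection formula: a' = -n*a*n, with n = e3 (unit vector, n^2 = 1).
For reflection through hyperplane perp to e3:
The component along e3 flips sign, others stay.
a = (6, 4, -5)
a' = (6, 4, 5)
a' = 6*e1 + 4*e2 + 5*e3


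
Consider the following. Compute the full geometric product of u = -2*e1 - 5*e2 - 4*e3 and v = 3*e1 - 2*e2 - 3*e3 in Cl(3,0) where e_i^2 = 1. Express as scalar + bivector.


In Cl(3,0): e_i^2 = 1, e_ie_j = -e_je_i for i != j.
Scalar part = u . v = (-2)*3 + (-5)*(-2) + (-4)*(-3)
= -6 + 10 + 12 = 16
e12 coeff = (-2)*(-2) - (-5)*3 = 4 - (-15) = 19
e13 coeff = (-2)*(-3) - (-4)*3 = 6 - (-12) = 18
e23 coeff = (-5)*(-3) - (-4)*(-2) = 15 - 8 = 7
uv = 16 + 19*e12 + 18*e13 + 7*e23


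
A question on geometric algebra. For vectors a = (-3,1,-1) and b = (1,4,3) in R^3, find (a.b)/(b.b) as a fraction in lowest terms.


Projection coefficient = (a . b) / (b . b)
a . b = (-3)*1 + 1*4 + (-1)*3
= -3 + 4 + (-3) = -2
b . b = 1^2 + 4^2 + 3^2
= 1 + 16 + 9 = 26
Coefficient = -2/26
In lowest terms: -1/13


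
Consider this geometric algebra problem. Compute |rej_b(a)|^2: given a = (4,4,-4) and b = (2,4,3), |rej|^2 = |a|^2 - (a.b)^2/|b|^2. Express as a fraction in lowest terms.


|a|^2 = 4^2 + 4^2 + (-4)^2 = 48
|b|^2 = 2^2 + 4^2 + 3^2 = 29
a . b = 4*2 + 4*4 + (-4)*3 = 12
(a.b)^2 = 12^2 = 144
|rej|^2 = 48 - 144/29
= (1392 - 144)/29
= 1248/29
In lowest terms: 1248/29


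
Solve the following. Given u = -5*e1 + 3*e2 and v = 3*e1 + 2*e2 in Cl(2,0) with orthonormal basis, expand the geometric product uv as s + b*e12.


Expand: (-5*e1 + 3*e2)(3*e1 + 2*e2)
= (-5)*3*e1e1 + (-5)*2*e1e2 + 3*3*e2e1 + 3*2*e2e2
Using e1^2 = e2^2 = 1, e2e1 = -e1e2:
Scalar part s = (-5)*3 + 3*2 = -15 + 6 = -9
Bivector part b = (-5)*2 - 3*3 = -10 - 9 = -19
uv = -9 - 19*e12


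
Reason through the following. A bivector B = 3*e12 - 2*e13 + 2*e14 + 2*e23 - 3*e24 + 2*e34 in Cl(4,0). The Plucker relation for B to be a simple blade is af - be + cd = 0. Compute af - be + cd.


Plucker relation: af - be + cd
a*f = 3*2 = 6
b*e = (-2)*(-3) = 6
c*d = 2*2 = 4
af - be + cd = 6 - 6 + 4
= 4


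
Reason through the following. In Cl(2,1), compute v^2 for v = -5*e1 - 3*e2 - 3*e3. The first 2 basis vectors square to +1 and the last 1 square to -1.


v^2 = sum of c_i^2 * e_i^2
Positive signature terms (e_i^2 = +1): (-5)^2 + (-3)^2 = 34
Negative signature terms (e_j^2 = -1): (-3)^2 = 9
v^2 = 34 - 9 = 25


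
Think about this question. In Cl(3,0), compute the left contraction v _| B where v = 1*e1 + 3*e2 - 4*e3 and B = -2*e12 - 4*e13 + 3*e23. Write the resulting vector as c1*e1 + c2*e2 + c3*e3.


Left contraction v _| B = <vB>_1 (grade-1 part of the geometric product vB).
Using e1_|e12 = e2, e2_|e12 = -e1, e1_|e13 = e3, e3_|e13 = -e1, e2_|e23 = e3, e3_|e23 = -e2:
e1 coeff: -v2*b12 - v3*b13 = -(3)*(-2) - (-4)*(-4) = -10
e2 coeff: v1*b12 - v3*b23 = (1)*(-2) - (-4)*(3) = 10
e3 coeff: v1*b13 + v2*b23 = (1)*(-4) + (3)*(3) = 5
v _| B = -10*e1 + 10*e2 + 5*e3


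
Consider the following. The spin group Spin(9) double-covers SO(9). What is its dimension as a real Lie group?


Spin(n) double-covers SO(n); both have Lie algebra so(n) of dimension n(n-1)/2.
n = 9
n(n-1) = 9 * 8 = 72
dim Spin(9) = 72/2 = 36


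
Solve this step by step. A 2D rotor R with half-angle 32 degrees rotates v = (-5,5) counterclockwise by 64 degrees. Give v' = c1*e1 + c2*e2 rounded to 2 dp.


Rotor R = cos(32deg) - sin(32deg)*e12
Rotation angle theta = 2 * 32 = 64 degrees
v' = R*v*~R rotates v by theta.
cos(64deg) = 0.4384, sin(64deg) = 0.8988
v'_1 = -5*cos(64deg) - 5*sin(64deg)
= -5*0.4384 - 5*0.8988
= -6.69
v'_2 = -5*sin(64deg) + 5*cos(64deg)
= -5*0.8988 + 5*0.4384
= -2.30
v' = -6.69*e1 - 2.30*e2


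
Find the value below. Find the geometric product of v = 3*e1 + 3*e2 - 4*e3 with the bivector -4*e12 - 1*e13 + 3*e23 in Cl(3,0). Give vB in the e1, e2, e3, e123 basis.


vB has grade-1 (vector) and grade-3 (trivector) parts: vB = (v _| B) + (v ^ B).
Vector part <vB>_1:
  e1: -v2*b12 - v3*b13 = -(3)*(-4) - (-4)*(-1) = 8
  e2: v1*b12 - v3*b23 = (3)*(-4) - (-4)*(3) = 0
  e3: v1*b13 + v2*b23 = (3)*(-1) + (3)*(3) = 6
Trivector part <vB>_3:
  e123: v1*b23 - v2*b13 + v3*b12 = (3)*(3) - (3)*(-1) + (-4)*(-4) = 28
vB = 8*e1 + 0*e2 + 6*e3 + 28*e123


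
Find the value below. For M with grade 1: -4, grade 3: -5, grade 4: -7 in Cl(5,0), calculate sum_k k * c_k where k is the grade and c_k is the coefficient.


Grade-weighted sum = sum of grade_k * coefficient_k
1*(-4) = -4
3*(-5) = -15
4*(-7) = -28
Total = -4 + (-15) + (-28) = -47


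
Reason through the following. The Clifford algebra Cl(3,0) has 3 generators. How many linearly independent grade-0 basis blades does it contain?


Number of grade-k basis blades in Cl(p,q) with n = p + q is C(n, k).
n = 3 + 0 = 3
C(3, 0) = 3! / (0! * 3!)
= 6 / (1 * 6)
= 1


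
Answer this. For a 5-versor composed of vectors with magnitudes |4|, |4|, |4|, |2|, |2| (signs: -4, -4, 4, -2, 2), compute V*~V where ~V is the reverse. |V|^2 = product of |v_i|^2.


Each vector v_i has |v_i|^2 = s_i^2
Squared scales: (-4)^2 = 16, (-4)^2 = 16, 4^2 = 16, (-2)^2 = 4, 2^2 = 4
|V|^2 = 16 * 16 * 16 * 4 * 4
= 65536


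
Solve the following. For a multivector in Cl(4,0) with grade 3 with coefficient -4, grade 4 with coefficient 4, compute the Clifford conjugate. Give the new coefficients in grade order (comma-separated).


Clifford conjugate sign for grade k: (-1)^(k(k+1)/2)
Grade 3: (-1)^(3*4/2) = (-1)^6 = 1, coeff -4 -> -4
Grade 4: (-1)^(4*5/2) = (-1)^10 = 1, coeff 4 -> 4
Conjugated coefficients: -4, 4


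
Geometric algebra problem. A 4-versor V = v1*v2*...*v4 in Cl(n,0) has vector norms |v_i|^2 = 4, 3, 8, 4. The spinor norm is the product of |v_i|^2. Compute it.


Spinor norm N(V) = |v1|^2 * |v2|^2 * ... * |v4|^2
= 4 * 3 * 8 * 4
Running product: 4, 12, 96, 384
N(V) = 384


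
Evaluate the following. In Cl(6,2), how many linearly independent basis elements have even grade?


Even subalgebra dimension = 2^(n-1)
n = 6 + 2 = 8
2^(8 - 1) = 2^7 = 128
Verification: sum of C(8,k) for even k = 1 + 28 + 70 + 28 + 1 = 128
Result = 128


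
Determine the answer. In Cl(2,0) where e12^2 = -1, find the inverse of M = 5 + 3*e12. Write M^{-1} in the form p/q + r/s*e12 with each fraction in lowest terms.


M = 5 + 3*e12, where e12^2 = -1.
Since M commutes with its reverse ~M = a - b*e12, M * ~M = a^2 - b^2*e12^2 = a^2 + b^2.
So M^{-1} = ~M / (a^2 + b^2) = (a - b*e12)/(a^2 + b^2).
a^2 + b^2 = 25 + 9 = 34
Scalar part = 5/34 = 5/34
Bivector coeff = -3/34 = -3/34
M^{-1} = 5/34 - 3/34*e12


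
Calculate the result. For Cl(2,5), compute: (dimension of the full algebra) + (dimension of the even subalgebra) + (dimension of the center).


n = 2 + 5 = 7
Total dim = 2^7 = 128
Even subalgebra dim = 2^6 = 64
n is odd, so center dim = 2
Sum = 128 + 64 + 2 = 194


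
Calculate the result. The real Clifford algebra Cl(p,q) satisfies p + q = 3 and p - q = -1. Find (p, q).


We need p + q = 3 and p - q = -1.
Adding: 2p = 3 + (-1) = 2, so p = 1.
Then q = 3 - 1 = 2.
(p, q) = (1, 2)


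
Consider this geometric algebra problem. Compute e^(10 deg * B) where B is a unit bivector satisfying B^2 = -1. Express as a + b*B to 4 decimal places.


For a unit bivector B with B^2 = -1, the exponential series gives
e^(theta*B) = cos(theta) + sin(theta)*B (the GA analogue of Euler's formula).
theta = 10 degrees = 0.174533 rad
cos(10 deg) = 0.9848
sin(10 deg) = 0.1736
exp(theta*B) = 0.9848 + 0.1736*B


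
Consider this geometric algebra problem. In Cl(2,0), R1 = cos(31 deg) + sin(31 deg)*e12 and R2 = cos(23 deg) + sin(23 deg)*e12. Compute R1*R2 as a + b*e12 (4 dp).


Same-plane rotors commute and their half-angles add:
R1*R2 = cos(a1 + a2) + sin(a1 + a2)*e12.
a1 + a2 = 31 + 23 = 54 deg
cos(54 deg) = 0.5878
sin(54 deg) = 0.8090
R1*R2 = 0.5878 + 0.8090*e12


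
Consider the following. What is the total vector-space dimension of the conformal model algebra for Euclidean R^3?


The conformal model of R^3 uses Cl(4,1): the 3 Euclidean generators plus two extra orthogonal generators e+ (e+^2 = +1) and e- (e-^2 = -1), from which the null vectors e0, einf are built.
Number of generators m = 3 + 2 = 5.
dim Cl(p,q) = 2^m = 2^5 = 32


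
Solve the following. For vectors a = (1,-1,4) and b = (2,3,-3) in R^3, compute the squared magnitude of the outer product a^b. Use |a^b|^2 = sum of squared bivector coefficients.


a wedge b = (a1*b2 - a2*b1)*e12 + (a1*b3 - a3*b1)*e13 + (a2*b3 - a3*b2)*e23
e12 coeff: 1*3 - (-1)*2 = 3 - (-2) = 5
e13 coeff: 1*(-3) - 4*2 = -3 - 8 = -11
e23 coeff: (-1)*(-3) - 4*3 = 3 - 12 = -9
|a wedge b|^2 = 5^2 + (-11)^2 + (-9)^2
= 25 + 121 + 81
= 227


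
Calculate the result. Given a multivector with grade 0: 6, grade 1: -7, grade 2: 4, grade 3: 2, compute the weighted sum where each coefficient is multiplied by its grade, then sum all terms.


Grade-weighted sum = sum of grade_k * coefficient_k
0*6 = 0
1*(-7) = -7
2*4 = 8
3*2 = 6
Total = 0 + (-7) + 8 + 6 = 7


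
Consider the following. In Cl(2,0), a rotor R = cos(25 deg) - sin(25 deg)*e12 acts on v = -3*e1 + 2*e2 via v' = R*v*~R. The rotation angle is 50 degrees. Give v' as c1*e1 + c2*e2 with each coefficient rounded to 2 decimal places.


Rotor R = cos(25deg) - sin(25deg)*e12
Rotation angle theta = 2 * 25 = 50 degrees
v' = R*v*~R rotates v by theta.
cos(50deg) = 0.6428, sin(50deg) = 0.7660
v'_1 = -3*cos(50deg) - 2*sin(50deg)
= -3*0.6428 - 2*0.7660
= -3.46
v'_2 = -3*sin(50deg) + 2*cos(50deg)
= -3*0.7660 + 2*0.6428
= -1.01
v' = -3.46*e1 - 1.01*e2
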